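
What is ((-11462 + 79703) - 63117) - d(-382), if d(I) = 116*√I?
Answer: 5124 - 116*I*√382 ≈ 5124.0 - 2267.2*I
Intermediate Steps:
((-11462 + 79703) - 63117) - d(-382) = ((-11462 + 79703) - 63117) - 116*√(-382) = (68241 - 63117) - 116*I*√382 = 5124 - 116*I*√382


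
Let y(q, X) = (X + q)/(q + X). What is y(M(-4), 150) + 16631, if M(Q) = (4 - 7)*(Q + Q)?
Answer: 16632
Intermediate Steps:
M(Q) = -6*Q
y(q, X) = 1 (y(q, X) = (X + q)/(X + q) = 1)
y(M(-4), 150) + 16631 = 1 + 16631 = 16632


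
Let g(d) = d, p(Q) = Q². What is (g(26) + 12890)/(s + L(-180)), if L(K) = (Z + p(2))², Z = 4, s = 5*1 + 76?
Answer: 12916/145 ≈ 89.076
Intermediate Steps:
s = 81 (s = 5 + 76 = 81)
L(K) = 64 (L(K) = (4 + 2²)² = (4 + 4)² = 8² = 64)
(g(26) + 12890)/(s + L(-180)) = (26 + 12890)/(81 + 64) = 12916/145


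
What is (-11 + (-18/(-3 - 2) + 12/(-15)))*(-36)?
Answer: 1476/5 ≈ 295.20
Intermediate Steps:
(-11 + (-18/(-3 - 2) + 12/(-15)))*(-36) = (-11 + (-18/(-5) + 12*(-1/15)))*(-36) = (-11 + (-18*(-⅕) - ⅘))*(-36) = (-11 + (18/5 - ⅘))*(-36) = (-11 + 14/5)*(-36) = -41/5*(-36) = 1476/5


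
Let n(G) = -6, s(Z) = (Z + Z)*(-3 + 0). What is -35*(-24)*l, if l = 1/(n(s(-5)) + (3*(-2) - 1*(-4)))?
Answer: -105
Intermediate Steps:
s(Z) = -6*Z (s(Z) = (2*Z)*(-3) = -6*Z)
l = -⅛ (l = 1/(-6 + (3*(-2) - 1*(-4))) = 1/(-6 + (-6 + 4)) = 1/(-6 - 2) = 1/(-8) = -⅛ ≈ -0.12500)
-35*(-24)*l = -35*(-24)*(-1)/8 = -(-840)*(-1)/8 = -1*105 = -105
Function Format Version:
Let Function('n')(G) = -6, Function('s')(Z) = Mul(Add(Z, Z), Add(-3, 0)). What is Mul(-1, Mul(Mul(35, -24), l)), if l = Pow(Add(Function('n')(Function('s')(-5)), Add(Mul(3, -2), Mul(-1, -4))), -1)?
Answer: -105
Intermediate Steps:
Function('s')(Z) = Mul(-6, Z) (Function('s')(Z) = Mul(Mul(2, Z), -3) = Mul(-6, Z))
l = Rational(-1, 8) (l = Pow(Add(-6, Add(Mul(3, -2), Mul(-1, -4))), -1) = Pow(Add(-6, Add(-6, 4)), -1) = Pow(Add(-6, -2), -1) = Pow(-8, -1) = Rational(-1, 8) ≈ -0.12500)
Mul(-1, Mul(Mul(35, -24), l)) = Mul(-1, Mul(Mul(35, -24), Rational(-1, 8))) = Mul(-1, Mul(-840, Rational(-1, 8))) = Mul(-1, 105) = -105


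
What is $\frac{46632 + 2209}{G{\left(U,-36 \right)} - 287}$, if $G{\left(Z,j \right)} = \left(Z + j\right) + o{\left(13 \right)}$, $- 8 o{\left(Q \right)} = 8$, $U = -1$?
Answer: $- \frac{3757}{25} \approx -150.28$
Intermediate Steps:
$o{\left(Q \right)} = -1$ ($o{\left(Q \right)} = \left(- \frac{1}{8}\right) 8 = -1$)
$G{\left(Z,j \right)} = -1 + Z + j$ ($G{\left(Z,j \right)} = \left(Z + j\right) - 1 = -1 + Z + j$)
$\frac{46632 + 2209}{G{\left(U,-36 \right)} - 287} = \frac{46632 + 2209}{\left(-1 - 1 - 36\right) - 287} = \frac{48841}{-38 - 287} = \frac{48841}{-325} = 48841 \left(- \frac{1}{325}\right) = - \frac{3757}{25}$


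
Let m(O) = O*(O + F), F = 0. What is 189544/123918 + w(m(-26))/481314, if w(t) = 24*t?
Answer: 408950116/261594159 ≈ 1.5633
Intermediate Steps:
m(O) = O² (m(O) = O*(O + 0) = O*O = O²)
189544/123918 + w(m(-26))/481314 = 189544/123918 + (24*(-26)²)/481314 = 189544*(1/123918) + (24*676)*(1/481314) = 4988/3261 + 16224*(1/481314) = 4988/3261 + 2704/80219 = 408950116/261594159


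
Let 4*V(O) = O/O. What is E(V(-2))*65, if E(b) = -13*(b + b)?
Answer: -845/2 ≈ -422.50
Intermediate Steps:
V(O) = ¼ (V(O) = (O/O)/4 = (¼)*1 = ¼)
E(b) = -26*b
E(V(-2))*65 = -26*¼*65 = -13/2*65 = -845/2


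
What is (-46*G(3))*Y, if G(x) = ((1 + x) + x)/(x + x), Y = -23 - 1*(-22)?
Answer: 161/3 ≈ 53.667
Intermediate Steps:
Y = -1 (Y = -23 + 22 = -1)
G(x) = (1 + 2*x)/(2*x) (G(x) = (1 + 2*x)/((2*x)) = (1 + 2*x)*(1/(2*x)) = (1 + 2*x)/(2*x))
(-46*G(3))*Y = -46*(1/2 + 3)/3*(-1) = -46*7/(3*2)*(-1) = -46*7/6*(-1) = -161/3*(-1) = 161/3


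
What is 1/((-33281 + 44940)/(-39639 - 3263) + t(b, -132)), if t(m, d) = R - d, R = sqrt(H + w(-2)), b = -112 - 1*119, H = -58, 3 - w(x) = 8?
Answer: 242456577310/32054335115077 - 5521744812*I*sqrt(7)/32054335115077 ≈ 0.0075639 - 0.00045576*I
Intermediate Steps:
w(x) = -5 (w(x) = 3 - 1*8 = 3 - 8 = -5)
b = -231 (b = -112 - 119 = -231)
R = 3*I*sqrt(7) (R = sqrt(-58 - 5) = sqrt(-63) = 3*I*sqrt(7) ≈ 7.9373*I)
t(m, d) = -d + 3*I*sqrt(7) (t(m, d) = 3*I*sqrt(7) - d = -d + 3*I*sqrt(7))
1/((-33281 + 44940)/(-39639 - 3263) + t(b, -132)) = 1/((-33281 + 44940)/(-39639 - 3263) + (-1*(-132) + 3*I*sqrt(7))) = 1/(11659/(-42902) + (132 + 3*I*sqrt(7))) = 1/(11659*(-1/42902) + (132 + 3*I*sqrt(7))) = 1/(-11659/42902 + (132 + 3*I*sqrt(7))) = 1/(5651405/42902 + 3*I*sqrt(7))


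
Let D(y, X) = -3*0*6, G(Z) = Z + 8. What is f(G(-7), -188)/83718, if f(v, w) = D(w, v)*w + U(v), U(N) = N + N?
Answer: 1/41859 ≈ 2.3890e-5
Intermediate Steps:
G(Z) = 8 + Z
U(N) = 2*N
D(y, X) = 0 (D(y, X) = 0*6 = 0)
f(v, w) = 2*v (f(v, w) = 0*w + 2*v = 0 + 2*v = 2*v)
f(G(-7), -188)/83718 = (2*(8 - 7))/83718 = (2*1)*(1/83718) = 2*(1/83718) = 1/41859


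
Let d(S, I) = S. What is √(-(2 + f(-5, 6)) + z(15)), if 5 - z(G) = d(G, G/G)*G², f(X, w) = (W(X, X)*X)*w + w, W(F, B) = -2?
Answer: 3*I*√382 ≈ 58.634*I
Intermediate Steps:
f(X, w) = w - 2*X*w (f(X, w) = (-2*X)*w + w = -2*X*w + w = w - 2*X*w)
z(G) = 5 - G³ (z(G) = 5 - G*G² = 5 - G³)
√(-(2 + f(-5, 6)) + z(15)) = √(-(2 + 6*(1 - 2*(-5))) + (5 - 1*15³)) = √(-(2 + 6*(1 + 10)) + (5 - 1*3375)) = √(-(2 + 6*11) + (5 - 3375)) = √(-(2 + 66) - 3370) = √(-1*68 - 3370) = √(-68 - 3370) = √(-3438) = 3*I*√382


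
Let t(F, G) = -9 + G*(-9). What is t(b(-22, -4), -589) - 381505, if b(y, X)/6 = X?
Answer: -376213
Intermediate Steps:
b(y, X) = 6*X
t(F, G) = -9 - 9*G
t(b(-22, -4), -589) - 381505 = (-9 - 9*(-589)) - 381505 = (-9 + 5301) - 381505 = 5292 - 381505 = -376213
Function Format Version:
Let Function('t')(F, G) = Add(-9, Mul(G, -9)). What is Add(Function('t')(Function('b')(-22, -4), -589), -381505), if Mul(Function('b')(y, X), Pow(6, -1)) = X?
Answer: -376213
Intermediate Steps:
Function('b')(y, X) = Mul(6, X)
Function('t')(F, G) = Add(-9, Mul(-9, G))
Add(Function('t')(Function('b')(-22, -4), -589), -381505) = Add(Add(-9, Mul(-9, -589)), -381505) = Add(Add(-9, 5301), -381505) = Add(5292, -381505) = -376213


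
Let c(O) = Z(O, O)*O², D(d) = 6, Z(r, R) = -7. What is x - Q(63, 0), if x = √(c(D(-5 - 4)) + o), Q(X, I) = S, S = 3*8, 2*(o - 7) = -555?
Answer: -24 + I*√2090/2 ≈ -24.0 + 22.858*I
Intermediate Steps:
o = -541/2 (o = 7 + (½)*(-555) = 7 - 555/2 = -541/2 ≈ -270.50)
c(O) = -7*O²
S = 24
Q(X, I) = 24
x = I*√2090/2 (x = √(-7*6² - 541/2) = √(-7*36 - 541/2) = √(-252 - 541/2) = √(-1045/2) = I*√2090/2 ≈ 22.858*I)
x - Q(63, 0) = I*√2090/2 - 1*24 = I*√2090/2 - 24 = -24 + I*√2090/2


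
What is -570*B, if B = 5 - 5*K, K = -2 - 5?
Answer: -22800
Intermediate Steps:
K = -7
B = 40 (B = 5 - 5*(-7) = 5 + 35 = 40)
-570*B = -570*40 = -22800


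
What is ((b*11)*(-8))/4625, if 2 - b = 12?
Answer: 176/925 ≈ 0.19027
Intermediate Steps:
b = -10 (b = 2 - 1*12 = 2 - 12 = -10)
((b*11)*(-8))/4625 = (-10*11*(-8))/4625 = -110*(-8)*(1/4625) = 880*(1/4625) = 176/925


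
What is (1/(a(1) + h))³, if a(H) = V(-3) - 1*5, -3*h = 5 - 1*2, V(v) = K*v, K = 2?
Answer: -1/1728 ≈ -0.00057870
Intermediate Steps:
V(v) = 2*v
h = -1 (h = -(5 - 1*2)/3 = -(5 - 2)/3 = -⅓*3 = -1)
a(H) = -11 (a(H) = 2*(-3) - 1*5 = -6 - 5 = -11)
(1/(a(1) + h))³ = (1/(-11 - 1))³ = (1/(-12))³ = (-1/12)³ = -1/1728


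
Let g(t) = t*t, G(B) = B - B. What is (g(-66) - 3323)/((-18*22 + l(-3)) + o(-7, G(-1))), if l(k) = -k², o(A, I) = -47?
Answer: -1033/452 ≈ -2.2854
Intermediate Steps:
G(B) = 0
g(t) = t²
(g(-66) - 3323)/((-18*22 + l(-3)) + o(-7, G(-1))) = ((-66)² - 3323)/((-18*22 - 1*(-3)²) - 47) = (4356 - 3323)/((-396 - 1*9) - 47) = 1033/((-396 - 9) - 47) = 1033/(-405 - 47) = 1033/(-452) = 1033*(-1/452) = -1033/452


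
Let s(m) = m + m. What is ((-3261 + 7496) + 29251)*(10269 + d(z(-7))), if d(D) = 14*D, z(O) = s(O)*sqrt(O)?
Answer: 343867734 - 6563256*I*sqrt(7) ≈ 3.4387e+8 - 1.7365e+7*I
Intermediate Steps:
s(m) = 2*m
z(O) = 2*O**(3/2) (z(O) = (2*O)*sqrt(O) = 2*O**(3/2))
((-3261 + 7496) + 29251)*(10269 + d(z(-7))) = ((-3261 + 7496) + 29251)*(10269 + 14*(2*(-7)**(3/2))) = (4235 + 29251)*(10269 + 14*(2*(-7*I*sqrt(7)))) = 33486*(10269 + 14*(-14*I*sqrt(7))) = 33486*(10269 - 196*I*sqrt(7)) = 343867734 - 6563256*I*sqrt(7)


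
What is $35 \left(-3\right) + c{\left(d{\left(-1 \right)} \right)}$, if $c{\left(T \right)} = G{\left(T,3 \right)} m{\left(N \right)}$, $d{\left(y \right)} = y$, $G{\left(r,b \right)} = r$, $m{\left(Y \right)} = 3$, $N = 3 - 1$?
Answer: $-108$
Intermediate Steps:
$N = 2$
$c{\left(T \right)} = 3 T$ ($c{\left(T \right)} = T 3 = 3 T$)
$35 \left(-3\right) + c{\left(d{\left(-1 \right)} \right)} = 35 \left(-3\right) + 3 \left(-1\right) = -105 - 3 = -108$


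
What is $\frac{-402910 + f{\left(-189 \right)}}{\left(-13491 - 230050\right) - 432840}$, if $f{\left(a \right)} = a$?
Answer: $\frac{403099}{676381} \approx 0.59596$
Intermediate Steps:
$\frac{-402910 + f{\left(-189 \right)}}{\left(-13491 - 230050\right) - 432840} = \frac{-402910 - 189}{\left(-13491 - 230050\right) - 432840} = - \frac{403099}{-243541 - 432840} = - \frac{403099}{-676381} = \left(-403099\right) \left(- \frac{1}{676381}\right) = \frac{403099}{676381}$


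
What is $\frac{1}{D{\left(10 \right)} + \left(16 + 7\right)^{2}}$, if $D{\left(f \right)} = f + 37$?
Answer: $\frac{1}{576} \approx 0.0017361$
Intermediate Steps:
$D{\left(f \right)} = 37 + f$
$\frac{1}{D{\left(10 \right)} + \left(16 + 7\right)^{2}} = \frac{1}{\left(37 + 10\right) + \left(16 + 7\right)^{2}} = \frac{1}{47 + 23^{2}} = \frac{1}{47 + 529} = \frac{1}{576}$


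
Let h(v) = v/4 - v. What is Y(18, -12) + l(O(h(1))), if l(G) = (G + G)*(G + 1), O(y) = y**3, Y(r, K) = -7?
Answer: -15335/2048 ≈ -7.4878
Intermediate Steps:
h(v) = -3*v/4 (h(v) = v*(1/4) - v = v/4 - v = -3*v/4)
l(G) = 2*G*(1 + G) (l(G) = (2*G)*(1 + G) = 2*G*(1 + G))
Y(18, -12) + l(O(h(1))) = -7 + 2*(-3/4*1)**3*(1 + (-3/4*1)**3) = -7 + 2*(-3/4)**3*(1 + (-3/4)**3) = -7 + 2*(-27/64)*(1 - 27/64) = -7 + 2*(-27/64)*(37/64) = -7 - 999/2048 = -15335/2048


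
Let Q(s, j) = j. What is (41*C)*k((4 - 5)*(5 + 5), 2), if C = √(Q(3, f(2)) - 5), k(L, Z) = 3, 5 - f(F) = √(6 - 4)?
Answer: 123*I*2^(¼) ≈ 146.27*I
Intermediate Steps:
f(F) = 5 - √2 (f(F) = 5 - √(6 - 4) = 5 - √2)
C = I*2^(¼) (C = √((5 - √2) - 5) = √(-√2) = I*2^(¼) ≈ 1.1892*I)
(41*C)*k((4 - 5)*(5 + 5), 2) = (41*(I*2^(¼)))*3 = (41*I*2^(¼))*3 = 123*I*2^(¼)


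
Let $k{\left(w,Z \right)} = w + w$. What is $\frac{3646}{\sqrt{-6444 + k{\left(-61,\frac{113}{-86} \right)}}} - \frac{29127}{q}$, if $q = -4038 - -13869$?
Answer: $- \frac{9709}{3277} - \frac{1823 i \sqrt{134}}{469} \approx -2.9628 - 44.995 i$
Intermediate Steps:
$k{\left(w,Z \right)} = 2 w$
$q = 9831$ ($q = -4038 + 13869 = 9831$)
$\frac{3646}{\sqrt{-6444 + k{\left(-61,\frac{113}{-86} \right)}}} - \frac{29127}{q} = \frac{3646}{\sqrt{-6444 + 2 \left(-61\right)}} - \frac{29127}{9831} = \frac{3646}{\sqrt{-6444 - 122}} - \frac{9709}{3277} = \frac{3646}{\sqrt{-6566}} - \frac{9709}{3277} = \frac{3646}{7 i \sqrt{134}} - \frac{9709}{3277} = 3646 \left(- \frac{i \sqrt{134}}{938}\right) - \frac{9709}{3277} = - \frac{1823 i \sqrt{134}}{469} - \frac{9709}{3277} = - \frac{9709}{3277} - \frac{1823 i \sqrt{134}}{469}$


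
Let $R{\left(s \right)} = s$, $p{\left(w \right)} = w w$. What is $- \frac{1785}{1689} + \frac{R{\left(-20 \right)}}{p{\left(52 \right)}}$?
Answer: $- \frac{405035}{380588} \approx -1.0642$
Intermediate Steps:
$p{\left(w \right)} = w^{2}$
$- \frac{1785}{1689} + \frac{R{\left(-20 \right)}}{p{\left(52 \right)}} = - \frac{1785}{1689} - \frac{20}{52^{2}} = \left(-1785\right) \frac{1}{1689} - \frac{20}{2704} = - \frac{595}{563} - \frac{5}{676} = - \frac{405035}{380588}$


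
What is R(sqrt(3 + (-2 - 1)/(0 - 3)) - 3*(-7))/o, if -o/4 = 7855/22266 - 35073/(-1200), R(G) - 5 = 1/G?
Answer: -4453200/104473061 ≈ -0.042625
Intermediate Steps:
R(G) = 5 + 1/G
o = -131726903/1113300 (o = -4*(7855/22266 - 35073/(-1200)) = -4*(7855*(1/22266) - 35073*(-1/1200)) = -4*(7855/22266 + 11691/400) = -4*131726903/4453200 = -131726903/1113300 ≈ -118.32)
R(sqrt(3 + (-2 - 1)/(0 - 3)) - 3*(-7))/o = (5 + 1/(sqrt(3 + (-2 - 1)/(0 - 3)) - 3*(-7)))/(-131726903/1113300) = (5 + 1/(sqrt(3 - 3/(-3)) + 21))*(-1113300/131726903) = (5 + 1/(sqrt(3 - 3*(-1/3)) + 21))*(-1113300/131726903) = (5 + 1/(sqrt(3 + 1) + 21))*(-1113300/131726903) = (5 + 1/(sqrt(4) + 21))*(-1113300/131726903) = (5 + 1/(2 + 21))*(-1113300/131726903) = (5 + 1/23)*(-1113300/131726903) = (116/23)*(-1113300/131726903) = -4453200/104473061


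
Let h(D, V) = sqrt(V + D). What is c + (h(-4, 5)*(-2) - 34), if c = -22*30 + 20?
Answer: -676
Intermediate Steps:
h(D, V) = sqrt(D + V)
c = -640 (c = -660 + 20 = -640)
c + (h(-4, 5)*(-2) - 34) = -640 + (sqrt(-4 + 5)*(-2) - 34) = -640 + (sqrt(1)*(-2) - 34) = -640 + (1*(-2) - 34) = -640 + (-2 - 34) = -640 - 36 = -676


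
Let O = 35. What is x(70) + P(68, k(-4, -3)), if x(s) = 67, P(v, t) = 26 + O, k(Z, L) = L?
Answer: 128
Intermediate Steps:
P(v, t) = 61 (P(v, t) = 26 + 35 = 61)
x(70) + P(68, k(-4, -3)) = 67 + 61 = 128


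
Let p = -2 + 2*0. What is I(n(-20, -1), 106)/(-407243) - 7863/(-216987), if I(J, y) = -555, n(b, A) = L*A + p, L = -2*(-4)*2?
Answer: 1107526498/29455478947 ≈ 0.037600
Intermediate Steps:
p = -2 (p = -2 + 0 = -2)
L = 16 (L = 8*2 = 16)
n(b, A) = -2 + 16*A (n(b, A) = 16*A - 2 = -2 + 16*A)
I(n(-20, -1), 106)/(-407243) - 7863/(-216987) = -555/(-407243) - 7863/(-216987) = -555*(-1/407243) - 7863*(-1/216987) = 555/407243 + 2621/72329 = 1107526498/29455478947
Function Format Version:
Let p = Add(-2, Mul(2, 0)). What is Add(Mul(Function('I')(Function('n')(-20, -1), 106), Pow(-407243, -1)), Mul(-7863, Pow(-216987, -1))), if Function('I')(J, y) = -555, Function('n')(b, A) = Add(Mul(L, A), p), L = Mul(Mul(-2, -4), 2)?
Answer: Rational(1107526498, 29455478947) ≈ 0.037600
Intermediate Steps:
p = -2 (p = Add(-2, 0) = -2)
L = 16 (L = Mul(8, 2) = 16)
Function('n')(b, A) = Add(-2, Mul(16, A)) (Function('n')(b, A) = Add(Mul(16, A), -2) = Add(-2, Mul(16, A)))
Add(Mul(Function('I')(Function('n')(-20, -1), 106), Pow(-407243, -1)), Mul(-7863, Pow(-216987, -1))) = Add(Mul(-555, Pow(-407243, -1)), Mul(-7863, Pow(-216987, -1))) = Add(Mul(-555, Rational(-1, 407243)), Mul(-7863, Rational(-1, 216987))) = Add(Rational(555, 407243), Rational(2621, 72329)) = Rational(1107526498, 29455478947)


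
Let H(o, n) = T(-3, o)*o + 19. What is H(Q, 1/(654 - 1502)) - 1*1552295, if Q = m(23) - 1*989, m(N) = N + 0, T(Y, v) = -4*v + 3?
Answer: -5287798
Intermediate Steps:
T(Y, v) = 3 - 4*v
m(N) = N
Q = -966 (Q = 23 - 1*989 = 23 - 989 = -966)
H(o, n) = 19 + o*(3 - 4*o) (H(o, n) = (3 - 4*o)*o + 19 = o*(3 - 4*o) + 19 = 19 + o*(3 - 4*o))
H(Q, 1/(654 - 1502)) - 1*1552295 = (19 - 1*(-966)*(-3 + 4*(-966))) - 1*1552295 = (19 - 1*(-966)*(-3 - 3864)) - 1552295 = (19 - 1*(-966)*(-3867)) - 1552295 = (19 - 3735522) - 1552295 = -3735503 - 1552295 = -5287798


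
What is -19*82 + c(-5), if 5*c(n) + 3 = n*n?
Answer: -7768/5 ≈ -1553.6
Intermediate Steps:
c(n) = -⅗ + n²/5 (c(n) = -⅗ + (n*n)/5 = -⅗ + n²/5)
-19*82 + c(-5) = -19*82 + (-⅗ + (⅕)*(-5)²) = -1558 + (-⅗ + (⅕)*25) = -1558 + (-⅗ + 5) = -1558 + 22/5 = -7768/5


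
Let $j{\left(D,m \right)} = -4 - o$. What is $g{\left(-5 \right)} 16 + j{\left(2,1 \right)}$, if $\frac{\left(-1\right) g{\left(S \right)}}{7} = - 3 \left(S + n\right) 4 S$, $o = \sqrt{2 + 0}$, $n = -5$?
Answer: $67196 - \sqrt{2} \approx 67195.0$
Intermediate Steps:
$o = \sqrt{2} \approx 1.4142$
$g{\left(S \right)} = - 7 S \left(60 - 12 S\right)$ ($g{\left(S \right)} = - 7 - 3 \left(S - 5\right) 4 S = - 7 - 3 \left(-5 + S\right) 4 S = - 7 - 3 \left(-20 + 4 S\right) S = - 7 \left(60 - 12 S\right) S = - 7 S \left(60 - 12 S\right)$)
$j{\left(D,m \right)} = -4 - \sqrt{2}$
$g{\left(-5 \right)} 16 + j{\left(2,1 \right)} = 84 \left(-5\right) \left(-5 - 5\right) 16 - \left(4 + \sqrt{2}\right) = 84 \left(-5\right) \left(-10\right) 16 - \left(4 + \sqrt{2}\right) = 4200 \cdot 16 - \left(4 + \sqrt{2}\right) = 67200 - \left(4 + \sqrt{2}\right) = 67196 - \sqrt{2}$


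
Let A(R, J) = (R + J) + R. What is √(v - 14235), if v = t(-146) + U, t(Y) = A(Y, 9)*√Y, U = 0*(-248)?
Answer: √(-14235 - 283*I*√146) ≈ 14.229 - 120.16*I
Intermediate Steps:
A(R, J) = J + 2*R (A(R, J) = (J + R) + R = J + 2*R)
U = 0
t(Y) = √Y*(9 + 2*Y) (t(Y) = (9 + 2*Y)*√Y = √Y*(9 + 2*Y))
v = -283*I*√146 (v = √(-146)*(9 + 2*(-146)) + 0 = (I*√146)*(9 - 292) + 0 = (I*√146)*(-283) + 0 = -283*I*√146 + 0 = -283*I*√146 ≈ -3419.5*I)
√(v - 14235) = √(-283*I*√146 - 14235) = √(-14235 - 283*I*√146)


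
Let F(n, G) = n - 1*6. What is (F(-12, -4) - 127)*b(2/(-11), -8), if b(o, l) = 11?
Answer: -1595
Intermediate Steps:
F(n, G) = -6 + n (F(n, G) = n - 6 = -6 + n)
(F(-12, -4) - 127)*b(2/(-11), -8) = ((-6 - 12) - 127)*11 = (-18 - 127)*11 = -145*11 = -1595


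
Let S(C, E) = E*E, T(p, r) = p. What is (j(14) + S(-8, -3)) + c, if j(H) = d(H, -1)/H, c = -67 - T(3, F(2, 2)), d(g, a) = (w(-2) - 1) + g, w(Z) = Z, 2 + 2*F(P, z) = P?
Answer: -843/14 ≈ -60.214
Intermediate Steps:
F(P, z) = -1 + P/2
S(C, E) = E²
d(g, a) = -3 + g (d(g, a) = (-2 - 1) + g = -3 + g)
c = -70 (c = -67 - 1*3 = -67 - 3 = -70)
j(H) = (-3 + H)/H
(j(14) + S(-8, -3)) + c = ((-3 + 14)/14 + (-3)²) - 70 = ((1/14)*11 + 9) - 70 = (11/14 + 9) - 70 = 137/14 - 70 = -843/14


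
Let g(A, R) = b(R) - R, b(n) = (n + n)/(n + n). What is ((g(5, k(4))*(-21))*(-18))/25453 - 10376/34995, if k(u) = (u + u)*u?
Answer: -674171738/890727735 ≈ -0.75688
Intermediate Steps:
b(n) = 1 (b(n) = (2*n)/((2*n)) = (2*n)*(1/(2*n)) = 1)
k(u) = 2*u² (k(u) = (2*u)*u = 2*u²)
g(A, R) = 1 - R
((g(5, k(4))*(-21))*(-18))/25453 - 10376/34995 = (((1 - 2*4²)*(-21))*(-18))/25453 - 10376/34995 = (((1 - 2*16)*(-21))*(-18))*(1/25453) - 10376*1/34995 = (((1 - 1*32)*(-21))*(-18))*(1/25453) - 10376/34995 = (((1 - 32)*(-21))*(-18))*(1/25453) - 10376/34995 = (-31*(-21)*(-18))*(1/25453) - 10376/34995 = (651*(-18))*(1/25453) - 10376/34995 = -11718*1/25453 - 10376/34995 = -11718/25453 - 10376/34995 = -674171738/890727735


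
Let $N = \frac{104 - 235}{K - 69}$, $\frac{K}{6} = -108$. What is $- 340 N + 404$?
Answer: $\frac{245128}{717} \approx 341.88$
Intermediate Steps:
$K = -648$ ($K = 6 \left(-108\right) = -648$)
$N = \frac{131}{717}$ ($N = \frac{104 - 235}{-648 - 69} = - \frac{131}{-717} = \left(-131\right) \left(- \frac{1}{717}\right) = \frac{131}{717} \approx 0.18271$)
$- 340 N + 404 = \left(-340\right) \frac{131}{717} + 404 = - \frac{44540}{717} + 404 = \frac{245128}{717}$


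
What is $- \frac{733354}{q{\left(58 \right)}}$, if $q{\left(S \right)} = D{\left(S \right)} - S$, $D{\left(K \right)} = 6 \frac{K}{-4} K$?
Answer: $\frac{366677}{2552} \approx 143.68$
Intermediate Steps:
$D{\left(K \right)} = - \frac{3 K^{2}}{2}$ ($D{\left(K \right)} = 6 K \left(- \frac{1}{4}\right) K = 6 \left(- \frac{K}{4}\right) K = - \frac{3 K}{2} K = - \frac{3 K^{2}}{2}$)
$q{\left(S \right)} = - S - \frac{3 S^{2}}{2}$ ($q{\left(S \right)} = - \frac{3 S^{2}}{2} - S = - S - \frac{3 S^{2}}{2}$)
$- \frac{733354}{q{\left(58 \right)}} = - \frac{733354}{\frac{1}{2} \cdot 58 \left(-2 - 174\right)} = - \frac{733354}{\frac{1}{2} \cdot 58 \left(-176\right)} = - \frac{733354}{-5104} = \left(-733354\right) \left(- \frac{1}{5104}\right) = \frac{366677}{2552}$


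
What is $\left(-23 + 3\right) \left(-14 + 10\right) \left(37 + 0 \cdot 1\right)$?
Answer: $2960$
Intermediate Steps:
$\left(-23 + 3\right) \left(-14 + 10\right) \left(37 + 0 \cdot 1\right) = \left(-20\right) \left(-4\right) \left(37 + 0\right) = 80 \cdot 37 = 2960$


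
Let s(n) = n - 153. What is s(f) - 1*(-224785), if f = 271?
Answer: 224903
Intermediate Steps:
s(n) = -153 + n
s(f) - 1*(-224785) = (-153 + 271) - 1*(-224785) = 118 + 224785 = 224903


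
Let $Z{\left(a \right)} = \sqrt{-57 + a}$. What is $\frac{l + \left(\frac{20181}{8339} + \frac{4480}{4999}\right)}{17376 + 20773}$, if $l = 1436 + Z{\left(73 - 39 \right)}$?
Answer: $\frac{1935493185}{51300142919} + \frac{i \sqrt{23}}{38149} \approx 0.037729 + 0.00012571 i$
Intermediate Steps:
$l = 1436 + i \sqrt{23}$ ($l = 1436 + \sqrt{-57 + \left(73 - 39\right)} = 1436 + \sqrt{-57 + 34} = 1436 + \sqrt{-23} = 1436 + i \sqrt{23} \approx 1436.0 + 4.7958 i$)
$\frac{l + \left(\frac{20181}{8339} + \frac{4480}{4999}\right)}{17376 + 20773} = \frac{\left(1436 + i \sqrt{23}\right) + \left(\frac{20181}{8339} + \frac{4480}{4999}\right)}{17376 + 20773} = \frac{\left(1436 + i \sqrt{23}\right) + \left(20181 \cdot \frac{1}{8339} + 4480 \cdot \frac{1}{4999}\right)}{38149} = \left(\left(1436 + i \sqrt{23}\right) + \left(\frac{651}{269} + \frac{4480}{4999}\right)\right) \frac{1}{38149} = \left(\left(1436 + i \sqrt{23}\right) + \frac{4459469}{1344731}\right) \frac{1}{38149} = \left(\frac{1935493185}{1344731} + i \sqrt{23}\right) \frac{1}{38149} = \frac{1935493185}{51300142919} + \frac{i \sqrt{23}}{38149}$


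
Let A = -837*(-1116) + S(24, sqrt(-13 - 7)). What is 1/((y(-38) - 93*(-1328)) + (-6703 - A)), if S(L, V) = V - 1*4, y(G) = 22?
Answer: I/(-817265*I + 2*sqrt(5)) ≈ -1.2236e-6 + 6.6956e-12*I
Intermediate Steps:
S(L, V) = -4 + V (S(L, V) = V - 4 = -4 + V)
A = 934088 + 2*I*sqrt(5) (A = -837*(-1116) + (-4 + sqrt(-13 - 7)) = 934092 + (-4 + sqrt(-20)) = 934092 + (-4 + 2*I*sqrt(5)) = 934088 + 2*I*sqrt(5) ≈ 9.3409e+5 + 4.4721*I)
1/((y(-38) - 93*(-1328)) + (-6703 - A)) = 1/((22 - 93*(-1328)) + (-6703 - (934088 + 2*I*sqrt(5)))) = 1/((22 + 123504) + (-6703 + (-934088 - 2*I*sqrt(5)))) = 1/(123526 + (-940791 - 2*I*sqrt(5))) = 1/(-817265 - 2*I*sqrt(5))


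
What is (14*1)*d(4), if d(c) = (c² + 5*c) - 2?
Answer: 476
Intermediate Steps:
d(c) = -2 + c² + 5*c
(14*1)*d(4) = (14*1)*(-2 + 4² + 5*4) = 14*(-2 + 16 + 20) = 14*34 = 476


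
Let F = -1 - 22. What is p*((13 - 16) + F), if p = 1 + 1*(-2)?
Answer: 26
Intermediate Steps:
p = -1 (p = 1 - 2 = -1)
F = -23
p*((13 - 16) + F) = -((13 - 16) - 23) = -(-3 - 23) = -1*(-26) = 26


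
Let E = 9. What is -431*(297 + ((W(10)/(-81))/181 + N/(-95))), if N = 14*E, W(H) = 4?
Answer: -177491165519/1392795 ≈ -1.2744e+5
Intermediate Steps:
N = 126 (N = 14*9 = 126)
-431*(297 + ((W(10)/(-81))/181 + N/(-95))) = -431*(297 + ((4/(-81))/181 + 126/(-95))) = -431*(297 + ((4*(-1/81))*(1/181) + 126*(-1/95))) = -431*(297 + (-4/81*1/181 - 126/95)) = -431*(297 + (-4/14661 - 126/95)) = -431*(297 - 1847666/1392795) = -431*411812449/1392795 = -177491165519/1392795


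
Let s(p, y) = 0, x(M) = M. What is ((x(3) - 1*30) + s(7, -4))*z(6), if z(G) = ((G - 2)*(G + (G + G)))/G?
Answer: -324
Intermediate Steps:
z(G) = -6 + 3*G (z(G) = ((-2 + G)*(G + 2*G))/G = ((-2 + G)*(3*G))/G = (3*G*(-2 + G))/G = -6 + 3*G)
((x(3) - 1*30) + s(7, -4))*z(6) = ((3 - 1*30) + 0)*(-6 + 3*6) = ((3 - 30) + 0)*(-6 + 18) = (-27 + 0)*12 = -27*12 = -324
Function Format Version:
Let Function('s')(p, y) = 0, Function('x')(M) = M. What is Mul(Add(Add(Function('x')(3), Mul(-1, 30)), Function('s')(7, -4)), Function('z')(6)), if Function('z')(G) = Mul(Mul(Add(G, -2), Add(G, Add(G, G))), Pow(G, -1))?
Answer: -324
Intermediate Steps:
Function('z')(G) = Add(-6, Mul(3, G)) (Function('z')(G) = Mul(Mul(Add(-2, G), Add(G, Mul(2, G))), Pow(G, -1)) = Mul(Mul(Add(-2, G), Mul(3, G)), Pow(G, -1)) = Mul(Mul(3, G, Add(-2, G)), Pow(G, -1)) = Add(-6, Mul(3, G)))
Mul(Add(Add(Function('x')(3), Mul(-1, 30)), Function('s')(7, -4)), Function('z')(6)) = Mul(Add(Add(3, Mul(-1, 30)), 0), Add(-6, Mul(3, 6))) = Mul(Add(Add(3, -30), 0), Add(-6, 18)) = Mul(Add(-27, 0), 12) = Mul(-27, 12) = -324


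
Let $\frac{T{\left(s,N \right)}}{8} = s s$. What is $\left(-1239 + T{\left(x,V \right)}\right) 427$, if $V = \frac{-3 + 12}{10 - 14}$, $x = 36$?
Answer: $3898083$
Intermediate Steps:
$V = - \frac{9}{4}$ ($V = \frac{9}{-4} = 9 \left(- \frac{1}{4}\right) = - \frac{9}{4} \approx -2.25$)
$T{\left(s,N \right)} = 8 s^{2}$ ($T{\left(s,N \right)} = 8 s s = 8 s^{2}$)
$\left(-1239 + T{\left(x,V \right)}\right) 427 = \left(-1239 + 8 \cdot 36^{2}\right) 427 = \left(-1239 + 8 \cdot 1296\right) 427 = \left(-1239 + 10368\right) 427 = 9129 \cdot 427 = 3898083$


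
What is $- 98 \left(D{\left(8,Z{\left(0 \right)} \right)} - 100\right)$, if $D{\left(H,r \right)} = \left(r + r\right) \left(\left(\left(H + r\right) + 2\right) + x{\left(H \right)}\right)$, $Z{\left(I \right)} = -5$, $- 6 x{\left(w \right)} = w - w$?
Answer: $14700$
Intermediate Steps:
$x{\left(w \right)} = 0$ ($x{\left(w \right)} = - \frac{w - w}{6} = \left(- \frac{1}{6}\right) 0 = 0$)
$D{\left(H,r \right)} = 2 r \left(2 + H + r\right)$ ($D{\left(H,r \right)} = \left(r + r\right) \left(\left(\left(H + r\right) + 2\right) + 0\right) = 2 r \left(\left(2 + H + r\right) + 0\right) = 2 r \left(2 + H + r\right)$)
$- 98 \left(D{\left(8,Z{\left(0 \right)} \right)} - 100\right) = - 98 \left(2 \left(-5\right) \left(2 + 8 - 5\right) - 100\right) = - 98 \left(2 \left(-5\right) 5 - 100\right) = - 98 \left(-50 - 100\right) = \left(-98\right) \left(-150\right) = 14700$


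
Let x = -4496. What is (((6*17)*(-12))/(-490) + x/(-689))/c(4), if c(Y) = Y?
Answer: 380797/168805 ≈ 2.2558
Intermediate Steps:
(((6*17)*(-12))/(-490) + x/(-689))/c(4) = (((6*17)*(-12))/(-490) - 4496/(-689))/4 = ((102*(-12))*(-1/490) - 4496*(-1/689))*(1/4) = (-1224*(-1/490) + 4496/689)*(1/4) = (612/245 + 4496/689)*(1/4) = (1523188/168805)*(1/4) = 380797/168805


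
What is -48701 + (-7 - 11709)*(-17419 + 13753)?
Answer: 42902155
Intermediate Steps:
-48701 + (-7 - 11709)*(-17419 + 13753) = -48701 - 11716*(-3666) = -48701 + 42950856 = 42902155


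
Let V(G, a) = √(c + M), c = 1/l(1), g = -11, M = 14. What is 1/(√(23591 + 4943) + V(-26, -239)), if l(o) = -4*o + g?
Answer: 15/(√3135 + 15*√28534) ≈ 0.0057920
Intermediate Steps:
l(o) = -11 - 4*o (l(o) = -4*o - 11 = -11 - 4*o)
c = -1/15 (c = 1/(-11 - 4*1) = 1/(-11 - 4) = 1/(-15) = -1/15 ≈ -0.066667)
V(G, a) = √3135/15 (V(G, a) = √(-1/15 + 14) = √(209/15) = √3135/15)
1/(√(23591 + 4943) + V(-26, -239)) = 1/(√(23591 + 4943) + √3135/15) = 1/(√28534 + √3135/15)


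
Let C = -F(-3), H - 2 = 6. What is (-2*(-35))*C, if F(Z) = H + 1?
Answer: -630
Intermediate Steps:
H = 8 (H = 2 + 6 = 8)
F(Z) = 9 (F(Z) = 8 + 1 = 9)
C = -9 (C = -1*9 = -9)
(-2*(-35))*C = -2*(-35)*(-9) = 70*(-9) = -630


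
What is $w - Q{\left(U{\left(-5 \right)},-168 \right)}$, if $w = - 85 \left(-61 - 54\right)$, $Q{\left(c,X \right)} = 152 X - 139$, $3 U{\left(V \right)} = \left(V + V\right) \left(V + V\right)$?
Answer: $35450$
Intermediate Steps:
$U{\left(V \right)} = \frac{4 V^{2}}{3}$ ($U{\left(V \right)} = \frac{\left(V + V\right) \left(V + V\right)}{3} = \frac{2 V 2 V}{3} = \frac{4 V^{2}}{3}$)
$Q{\left(c,X \right)} = -139 + 152 X$
$w = 9775$ ($w = \left(-85\right) \left(-115\right) = 9775$)
$w - Q{\left(U{\left(-5 \right)},-168 \right)} = 9775 - \left(-139 + 152 \left(-168\right)\right) = 9775 - \left(-139 - 25536\right) = 9775 - -25675 = 9775 + 25675 = 35450$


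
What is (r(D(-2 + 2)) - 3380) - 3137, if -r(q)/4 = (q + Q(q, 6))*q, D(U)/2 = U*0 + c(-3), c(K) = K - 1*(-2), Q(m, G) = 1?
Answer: -6525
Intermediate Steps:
c(K) = 2 + K (c(K) = K + 2 = 2 + K)
D(U) = -2 (D(U) = 2*(U*0 + (2 - 3)) = 2*(0 - 1) = 2*(-1) = -2)
r(q) = -4*q*(1 + q) (r(q) = -4*(q + 1)*q = -4*(1 + q)*q = -4*q*(1 + q))
(r(D(-2 + 2)) - 3380) - 3137 = (-4*(-2)*(1 - 2) - 3380) - 3137 = (-4*(-2)*(-1) - 3380) - 3137 = (-8 - 3380) - 3137 = -3388 - 3137 = -6525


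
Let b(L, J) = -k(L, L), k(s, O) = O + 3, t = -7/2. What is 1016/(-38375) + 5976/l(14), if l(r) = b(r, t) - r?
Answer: -229360496/1189625 ≈ -192.80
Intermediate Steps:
t = -7/2 (t = -7*1/2 = -7/2 ≈ -3.5000)
k(s, O) = 3 + O
b(L, J) = -3 - L (b(L, J) = -(3 + L) = -3 - L)
l(r) = -3 - 2*r (l(r) = (-3 - r) - r = -3 - 2*r)
1016/(-38375) + 5976/l(14) = 1016/(-38375) + 5976/(-3 - 2*14) = 1016*(-1/38375) + 5976/(-3 - 28) = -1016/38375 + 5976/(-31) = -1016/38375 + 5976*(-1/31) = -1016/38375 - 5976/31 = -229360496/1189625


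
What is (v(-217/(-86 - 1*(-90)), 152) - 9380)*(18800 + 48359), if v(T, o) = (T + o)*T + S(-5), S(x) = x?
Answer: -15782835113/16 ≈ -9.8643e+8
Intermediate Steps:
v(T, o) = -5 + T*(T + o) (v(T, o) = (T + o)*T - 5 = T*(T + o) - 5 = -5 + T*(T + o))
(v(-217/(-86 - 1*(-90)), 152) - 9380)*(18800 + 48359) = ((-5 + (-217/(-86 - 1*(-90)))² - 217/(-86 - 1*(-90))*152) - 9380)*(18800 + 48359) = ((-5 + (-217/(-86 + 90))² - 217/(-86 + 90)*152) - 9380)*67159 = ((-5 + (-217/4)² - 217/4*152) - 9380)*67159 = ((-5 + 47089/16 - 8246) - 9380)*67159 = (-84927/16 - 9380)*67159 = -235007/16*67159 = -15782835113/16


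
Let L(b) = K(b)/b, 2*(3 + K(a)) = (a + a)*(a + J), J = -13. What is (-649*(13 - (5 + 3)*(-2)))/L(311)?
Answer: -532121/8425 ≈ -63.160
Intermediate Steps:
K(a) = -3 + a*(-13 + a) (K(a) = -3 + ((a + a)*(a - 13))/2 = -3 + ((2*a)*(-13 + a))/2 = -3 + (2*a*(-13 + a))/2 = -3 + a*(-13 + a))
L(b) = (-3 + b**2 - 13*b)/b
(-649*(13 - (5 + 3)*(-2)))/L(311) = (-649*(13 - (5 + 3)*(-2)))/(-13 + 311 - 3/311) = (-649*(13 - 8*(-2)))/(-13 + 311 - 3*1/311) = (-649*(13 - 1*(-16)))/(-13 + 311 - 3/311) = (-649*(13 + 16))/(92675/311) = -649*29*(311/92675) = -18821*311/92675 = -532121/8425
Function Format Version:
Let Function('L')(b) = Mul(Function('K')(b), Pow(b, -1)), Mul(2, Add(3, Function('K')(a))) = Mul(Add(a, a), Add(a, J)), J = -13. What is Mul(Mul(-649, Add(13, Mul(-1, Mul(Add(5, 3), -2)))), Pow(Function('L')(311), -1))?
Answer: Rational(-532121, 8425) ≈ -63.160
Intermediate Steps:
Function('K')(a) = Add(-3, Mul(a, Add(-13, a))) (Function('K')(a) = Add(-3, Mul(Rational(1, 2), Mul(Add(a, a), Add(a, -13)))) = Add(-3, Mul(Rational(1, 2), Mul(Mul(2, a), Add(-13, a)))) = Add(-3, Mul(Rational(1, 2), Mul(2, a, Add(-13, a)))) = Add(-3, Mul(a, Add(-13, a))))
Function('L')(b) = Mul(Pow(b, -1), Add(-3, Pow(b, 2), Mul(-13, b))) (Function('L')(b) = Mul(Add(-3, Pow(b, 2), Mul(-13, b)), Pow(b, -1)) = Mul(Pow(b, -1), Add(-3, Pow(b, 2), Mul(-13, b))))
Mul(Mul(-649, Add(13, Mul(-1, Mul(Add(5, 3), -2)))), Pow(Function('L')(311), -1)) = Mul(Mul(-649, Add(13, Mul(-1, Mul(Add(5, 3), -2)))), Pow(Add(-13, 311, Mul(-3, Pow(311, -1))), -1)) = Mul(Mul(-649, Add(13, Mul(-1, Mul(8, -2)))), Pow(Add(-13, 311, Mul(-3, Rational(1, 311))), -1)) = Mul(Mul(-649, Add(13, Mul(-1, -16))), Pow(Add(-13, 311, Rational(-3, 311)), -1)) = Mul(Mul(-649, Add(13, 16)), Pow(Rational(92675, 311), -1)) = Mul(Mul(-649, 29), Rational(311, 92675)) = Mul(-18821, Rational(311, 92675)) = Rational(-532121, 8425)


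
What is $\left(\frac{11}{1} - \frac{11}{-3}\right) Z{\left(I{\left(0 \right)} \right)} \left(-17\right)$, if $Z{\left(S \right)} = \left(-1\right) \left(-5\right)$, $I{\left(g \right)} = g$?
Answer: $- \frac{3740}{3} \approx -1246.7$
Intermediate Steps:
$Z{\left(S \right)} = 5$
$\left(\frac{11}{1} - \frac{11}{-3}\right) Z{\left(I{\left(0 \right)} \right)} \left(-17\right) = \left(\frac{11}{1} - \frac{11}{-3}\right) 5 \left(-17\right) = \left(11 \cdot 1 - - \frac{11}{3}\right) 5 \left(-17\right) = \left(11 + \frac{11}{3}\right) 5 \left(-17\right) = \frac{44}{3} \cdot 5 \left(-17\right) = \frac{220}{3} \left(-17\right) = - \frac{3740}{3}$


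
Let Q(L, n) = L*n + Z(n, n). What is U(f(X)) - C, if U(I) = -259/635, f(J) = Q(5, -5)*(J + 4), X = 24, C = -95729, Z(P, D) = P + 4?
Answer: 60787656/635 ≈ 95729.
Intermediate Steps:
Z(P, D) = 4 + P
Q(L, n) = 4 + n + L*n (Q(L, n) = L*n + (4 + n) = 4 + n + L*n)
f(J) = -104 - 26*J (f(J) = (4 - 5 + 5*(-5))*(J + 4) = (4 - 5 - 25)*(4 + J) = -26*(4 + J) = -104 - 26*J)
U(I) = -259/635 (U(I) = -259*1/635 = -259/635)
U(f(X)) - C = -259/635 - 1*(-95729) = -259/635 + 95729 = 60787656/635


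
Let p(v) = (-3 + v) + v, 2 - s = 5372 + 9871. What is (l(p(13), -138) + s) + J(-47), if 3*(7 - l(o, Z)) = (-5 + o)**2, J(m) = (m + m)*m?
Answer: -10924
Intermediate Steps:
s = -15241 (s = 2 - (5372 + 9871) = 2 - 1*15243 = 2 - 15243 = -15241)
J(m) = 2*m**2 (J(m) = (2*m)*m = 2*m**2)
p(v) = -3 + 2*v
l(o, Z) = 7 - (-5 + o)**2/3
(l(p(13), -138) + s) + J(-47) = ((7 - (-5 + (-3 + 2*13))**2/3) - 15241) + 2*(-47)**2 = ((7 - (-5 + (-3 + 26))**2/3) - 15241) + 2*2209 = ((7 - (-5 + 23)**2/3) - 15241) + 4418 = ((7 - 1/3*18**2) - 15241) + 4418 = ((7 - 1/3*324) - 15241) + 4418 = ((7 - 108) - 15241) + 4418 = (-101 - 15241) + 4418 = -15342 + 4418 = -10924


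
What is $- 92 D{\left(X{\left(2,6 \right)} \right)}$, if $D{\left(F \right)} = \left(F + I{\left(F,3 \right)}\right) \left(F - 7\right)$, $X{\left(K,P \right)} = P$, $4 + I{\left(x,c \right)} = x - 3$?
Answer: $460$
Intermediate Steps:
$I{\left(x,c \right)} = -7 + x$ ($I{\left(x,c \right)} = -4 + \left(x - 3\right) = -4 + \left(-3 + x\right) = -7 + x$)
$D{\left(F \right)} = \left(-7 + F\right) \left(-7 + 2 F\right)$ ($D{\left(F \right)} = \left(F + \left(-7 + F\right)\right) \left(F - 7\right) = \left(-7 + 2 F\right) \left(-7 + F\right) = \left(-7 + F\right) \left(-7 + 2 F\right)$)
$- 92 D{\left(X{\left(2,6 \right)} \right)} = - 92 \left(49 - 126 + 2 \cdot 6^{2}\right) = - 92 \left(49 - 126 + 2 \cdot 36\right) = - 92 \left(49 - 126 + 72\right) = \left(-92\right) \left(-5\right) = 460$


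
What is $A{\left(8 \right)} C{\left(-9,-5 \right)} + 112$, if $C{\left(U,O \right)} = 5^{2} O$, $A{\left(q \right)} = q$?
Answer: $-888$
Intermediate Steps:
$C{\left(U,O \right)} = 25 O$
$A{\left(8 \right)} C{\left(-9,-5 \right)} + 112 = 8 \cdot 25 \left(-5\right) + 112 = 8 \left(-125\right) + 112 = -1000 + 112 = -888$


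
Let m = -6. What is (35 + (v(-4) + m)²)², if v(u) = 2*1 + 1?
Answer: 1936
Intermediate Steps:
v(u) = 3 (v(u) = 2 + 1 = 3)
(35 + (v(-4) + m)²)² = (35 + (3 - 6)²)² = (35 + (-3)²)² = (35 + 9)² = 44² = 1936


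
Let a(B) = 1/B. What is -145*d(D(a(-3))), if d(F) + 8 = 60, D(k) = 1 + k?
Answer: -7540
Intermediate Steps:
a(B) = 1/B
d(F) = 52 (d(F) = -8 + 60 = 52)
-145*d(D(a(-3))) = -145*52 = -7540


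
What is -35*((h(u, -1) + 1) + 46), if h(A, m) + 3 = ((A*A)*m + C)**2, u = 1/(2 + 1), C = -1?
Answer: -128240/81 ≈ -1583.2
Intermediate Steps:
u = 1/3 ≈ 0.33333
h(A, m) = -3 + (-1 + m*A**2)**2 (h(A, m) = -3 + ((A*A)*m - 1)**2 = -3 + (A**2*m - 1)**2 = -3 + (m*A**2 - 1)**2 = -3 + (-1 + m*A**2)**2)
-35*((h(u, -1) + 1) + 46) = -35*(((-3 + (-1 - (1/3)**2)**2) + 1) + 46) = -35*(((-3 + (-1 - 1*1/9)**2) + 1) + 46) = -35*(((-3 + (-1 - 1/9)**2) + 1) + 46) = -35*(((-3 + (-10/9)**2) + 1) + 46) = -35*(((-3 + 100/81) + 1) + 46) = -35*((-143/81 + 1) + 46) = -35*(-62/81 + 46) = -35*3664/81 = -128240/81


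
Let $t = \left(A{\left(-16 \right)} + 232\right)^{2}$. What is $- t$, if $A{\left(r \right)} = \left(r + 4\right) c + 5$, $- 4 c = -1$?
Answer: $-54756$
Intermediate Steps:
$c = \frac{1}{4}$ ($c = \left(- \frac{1}{4}\right) \left(-1\right) = \frac{1}{4} \approx 0.25$)
$A{\left(r \right)} = 6 + \frac{r}{4}$ ($A{\left(r \right)} = \left(r + 4\right) \frac{1}{4} + 5 = \left(4 + r\right) \frac{1}{4} + 5 = \left(1 + \frac{r}{4}\right) + 5 = 6 + \frac{r}{4}$)
$t = 54756$ ($t = \left(\left(6 + \frac{1}{4} \left(-16\right)\right) + 232\right)^{2} = \left(\left(6 - 4\right) + 232\right)^{2} = \left(2 + 232\right)^{2} = 234^{2} = 54756$)
$- t = \left(-1\right) 54756 = -54756$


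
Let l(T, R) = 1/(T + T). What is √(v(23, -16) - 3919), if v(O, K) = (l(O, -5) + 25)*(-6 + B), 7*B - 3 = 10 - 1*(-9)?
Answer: I*√103437509/161 ≈ 63.17*I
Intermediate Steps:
B = 22/7 (B = 3/7 + (10 - 1*(-9))/7 = 3/7 + (10 + 9)/7 = 3/7 + (⅐)*19 = 3/7 + 19/7 = 22/7 ≈ 3.1429)
l(T, R) = 1/(2*T)
v(O, K) = -500/7 - 10/(7*O) (v(O, K) = (1/(2*O) + 25)*(-6 + 22/7) = (25 + 1/(2*O))*(-20/7) = -500/7 - 10/(7*O))
√(v(23, -16) - 3919) = √((10/7)*(-1 - 50*23)/23 - 3919) = √((10/7)*(1/23)*(-1 - 1150) - 3919) = √((10/7)*(1/23)*(-1151) - 3919) = √(-11510/161 - 3919) = √(-642469/161) = I*√103437509/161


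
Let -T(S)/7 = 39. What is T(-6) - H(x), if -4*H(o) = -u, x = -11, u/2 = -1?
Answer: -545/2 ≈ -272.50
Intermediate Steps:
u = -2 (u = 2*(-1) = -2)
T(S) = -273 (T(S) = -7*39 = -273)
H(o) = -1/2 (H(o) = -(-1)*(-2)/4 = -1/4*2 = -1/2)
T(-6) - H(x) = -273 - 1*(-1/2) = -273 + 1/2 = -545/2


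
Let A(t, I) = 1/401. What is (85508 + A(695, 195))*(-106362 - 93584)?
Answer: -6855890209714/401 ≈ -1.7097e+10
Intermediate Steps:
A(t, I) = 1/401
(85508 + A(695, 195))*(-106362 - 93584) = (85508 + 1/401)*(-106362 - 93584) = (34288709/401)*(-199946) = -6855890209714/401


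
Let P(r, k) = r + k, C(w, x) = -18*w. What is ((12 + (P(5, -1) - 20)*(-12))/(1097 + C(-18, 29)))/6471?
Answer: 68/3065097 ≈ 2.2185e-5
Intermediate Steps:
P(r, k) = k + r
((12 + (P(5, -1) - 20)*(-12))/(1097 + C(-18, 29)))/6471 = ((12 + ((-1 + 5) - 20)*(-12))/(1097 - 18*(-18)))/6471 = ((12 + (4 - 20)*(-12))/(1097 + 324))*(1/6471) = ((12 - 16*(-12))/1421)*(1/6471) = ((12 + 192)*(1/1421))*(1/6471) = (204*(1/1421))*(1/6471) = (204/1421)*(1/6471) = 68/3065097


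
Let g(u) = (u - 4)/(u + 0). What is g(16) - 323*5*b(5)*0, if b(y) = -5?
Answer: 3/4 ≈ 0.75000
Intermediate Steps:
g(u) = (-4 + u)/u
g(16) - 323*5*b(5)*0 = (-4 + 16)/16 - 323*5*(-5)*0 = (1/16)*12 - (-8075)*0 = 3/4 - 323*0 = 3/4 + 0 = 3/4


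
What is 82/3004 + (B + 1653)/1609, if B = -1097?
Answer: 901081/2416718 ≈ 0.37285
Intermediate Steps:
82/3004 + (B + 1653)/1609 = 82/3004 + (-1097 + 1653)/1609 = 82*(1/3004) + 556*(1/1609) = 41/1502 + 556/1609 = 901081/2416718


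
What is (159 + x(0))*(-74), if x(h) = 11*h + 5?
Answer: -12136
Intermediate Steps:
x(h) = 5 + 11*h
(159 + x(0))*(-74) = (159 + (5 + 11*0))*(-74) = (159 + (5 + 0))*(-74) = (159 + 5)*(-74) = 164*(-74) = -12136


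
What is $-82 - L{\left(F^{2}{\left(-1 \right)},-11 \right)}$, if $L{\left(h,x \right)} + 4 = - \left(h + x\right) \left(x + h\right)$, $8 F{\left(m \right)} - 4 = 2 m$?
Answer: $\frac{10657}{256} \approx 41.629$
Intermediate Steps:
$F{\left(m \right)} = \frac{1}{2} + \frac{m}{4}$ ($F{\left(m \right)} = \frac{1}{2} + \frac{2 m}{8} = \frac{1}{2} + \frac{m}{4}$)
$L{\left(h,x \right)} = -4 - \left(h + x\right)^{2}$ ($L{\left(h,x \right)} = -4 - \left(h + x\right) \left(x + h\right) = -4 - \left(h + x\right) \left(h + x\right) = -4 - \left(h + x\right)^{2}$)
$-82 - L{\left(F^{2}{\left(-1 \right)},-11 \right)} = -82 - \left(-4 - \left(\left(\frac{1}{2} + \frac{1}{4} \left(-1\right)\right)^{2} - 11\right)^{2}\right) = -82 - \left(-4 - \left(\left(\frac{1}{2} - \frac{1}{4}\right)^{2} - 11\right)^{2}\right) = -82 - \left(-4 - \left(\left(\frac{1}{4}\right)^{2} - 11\right)^{2}\right) = -82 - \left(-4 - \left(\frac{1}{16} - 11\right)^{2}\right) = -82 - \left(-4 - \left(- \frac{175}{16}\right)^{2}\right) = -82 - \left(-4 - \frac{30625}{256}\right) = -82 - - \frac{31649}{256} = -82 + \frac{31649}{256} = \frac{10657}{256}$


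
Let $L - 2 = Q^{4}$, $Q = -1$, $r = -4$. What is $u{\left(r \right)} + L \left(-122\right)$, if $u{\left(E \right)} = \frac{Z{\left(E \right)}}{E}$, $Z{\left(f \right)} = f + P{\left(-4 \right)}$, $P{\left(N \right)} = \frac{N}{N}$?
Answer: $- \frac{1461}{4} \approx -365.25$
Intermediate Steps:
$P{\left(N \right)} = 1$
$Z{\left(f \right)} = 1 + f$ ($Z{\left(f \right)} = f + 1 = 1 + f$)
$u{\left(E \right)} = \frac{1 + E}{E}$
$L = 3$ ($L = 2 + \left(-1\right)^{4} = 2 + 1 = 3$)
$u{\left(r \right)} + L \left(-122\right) = \frac{1 - 4}{-4} + 3 \left(-122\right) = \left(- \frac{1}{4}\right) \left(-3\right) - 366 = \frac{3}{4} - 366 = - \frac{1461}{4}$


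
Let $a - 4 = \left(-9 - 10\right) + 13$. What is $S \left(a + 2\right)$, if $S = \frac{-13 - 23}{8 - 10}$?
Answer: $0$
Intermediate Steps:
$S = 18$ ($S = - \frac{36}{-2} = \left(-36\right) \left(- \frac{1}{2}\right) = 18$)
$a = -2$ ($a = 4 + \left(\left(-9 - 10\right) + 13\right) = 4 + \left(-19 + 13\right) = 4 - 6 = -2$)
$S \left(a + 2\right) = 18 \left(-2 + 2\right) = 18 \cdot 0 = 0$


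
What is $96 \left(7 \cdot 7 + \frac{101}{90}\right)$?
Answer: $\frac{72176}{15} \approx 4811.7$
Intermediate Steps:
$96 \left(7 \cdot 7 + \frac{101}{90}\right) = 96 \left(49 + 101 \cdot \frac{1}{90}\right) = 96 \left(49 + \frac{101}{90}\right) = 96 \cdot \frac{4511}{90} = \frac{72176}{15}$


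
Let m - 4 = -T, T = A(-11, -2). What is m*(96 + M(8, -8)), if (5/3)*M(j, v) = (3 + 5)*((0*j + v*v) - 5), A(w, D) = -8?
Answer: 22752/5 ≈ 4550.4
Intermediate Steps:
M(j, v) = -24 + 24*v²/5 (M(j, v) = 3*((3 + 5)*((0*j + v*v) - 5))/5 = 3*(8*((0 + v²) - 5))/5 = 3*(8*(v² - 5))/5 = 3*(8*(-5 + v²))/5 = 3*(-40 + 8*v²)/5 = -24 + 24*v²/5)
T = -8
m = 12 (m = 4 - 1*(-8) = 4 + 8 = 12)
m*(96 + M(8, -8)) = 12*(96 + (-24 + (24/5)*(-8)²)) = 12*(96 + (-24 + (24/5)*64)) = 12*(96 + (-24 + 1536/5)) = 12*(96 + 1416/5) = 12*(1896/5) = 22752/5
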